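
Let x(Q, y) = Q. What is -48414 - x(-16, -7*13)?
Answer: -48398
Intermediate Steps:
-48414 - x(-16, -7*13) = -48414 - 1*(-16) = -48414 + 16 = -48398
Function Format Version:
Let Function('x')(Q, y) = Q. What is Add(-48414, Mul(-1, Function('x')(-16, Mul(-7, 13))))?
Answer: -48398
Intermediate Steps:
Add(-48414, Mul(-1, Function('x')(-16, Mul(-7, 13)))) = Add(-48414, Mul(-1, -16)) = Add(-48414, 16) = -48398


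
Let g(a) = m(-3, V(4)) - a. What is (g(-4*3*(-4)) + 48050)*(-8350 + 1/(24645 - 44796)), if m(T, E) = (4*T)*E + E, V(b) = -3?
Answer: -8082409977785/20151 ≈ -4.0109e+8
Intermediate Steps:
m(T, E) = E + 4*E*T (m(T, E) = 4*E*T + E = E + 4*E*T)
g(a) = 33 - a (g(a) = -3*(1 + 4*(-3)) - a = -3*(1 - 12) - a = -3*(-11) - a = 33 - a)
(g(-4*3*(-4)) + 48050)*(-8350 + 1/(24645 - 44796)) = ((33 - (-4*3)*(-4)) + 48050)*(-8350 + 1/(24645 - 44796)) = ((33 - (-12)*(-4)) + 48050)*(-8350 + 1/(-20151)) = ((33 - 1*48) + 48050)*(-8350 - 1/20151) = ((33 - 48) + 48050)*(-168260851/20151) = (-15 + 48050)*(-168260851/20151) = 48035*(-168260851/20151) = -8082409977785/20151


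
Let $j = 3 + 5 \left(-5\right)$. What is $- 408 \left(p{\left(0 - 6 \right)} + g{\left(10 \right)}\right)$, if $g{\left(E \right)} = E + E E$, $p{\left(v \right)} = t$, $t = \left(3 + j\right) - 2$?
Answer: $-36312$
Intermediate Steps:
$j = -22$ ($j = 3 - 25 = -22$)
$t = -21$ ($t = \left(3 - 22\right) - 2 = -19 - 2 = -21$)
$p{\left(v \right)} = -21$
$g{\left(E \right)} = E + E^{2}$
$- 408 \left(p{\left(0 - 6 \right)} + g{\left(10 \right)}\right) = - 408 \left(-21 + 10 \left(1 + 10\right)\right) = - 408 \left(-21 + 10 \cdot 11\right) = - 408 \left(-21 + 110\right) = \left(-408\right) 89 = -36312$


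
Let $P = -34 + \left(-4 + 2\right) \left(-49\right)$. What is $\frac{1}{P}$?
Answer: $\frac{1}{64} \approx 0.015625$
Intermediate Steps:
$P = 64$ ($P = -34 - -98 = -34 + 98 = 64$)
$\frac{1}{P} = \frac{1}{64}$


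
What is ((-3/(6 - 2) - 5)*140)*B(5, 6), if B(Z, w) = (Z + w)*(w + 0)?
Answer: -53130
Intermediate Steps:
B(Z, w) = w*(Z + w) (B(Z, w) = (Z + w)*w = w*(Z + w))
((-3/(6 - 2) - 5)*140)*B(5, 6) = ((-3/(6 - 2) - 5)*140)*(6*(5 + 6)) = ((-3/4 - 5)*140)*(6*11) = ((-3*1/4 - 5)*140)*66 = ((-3/4 - 5)*140)*66 = -23/4*140*66 = -805*66 = -53130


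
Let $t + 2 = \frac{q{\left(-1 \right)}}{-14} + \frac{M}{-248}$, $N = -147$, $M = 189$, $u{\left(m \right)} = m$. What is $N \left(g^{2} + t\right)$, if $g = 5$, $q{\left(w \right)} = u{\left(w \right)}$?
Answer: $- \frac{813309}{248} \approx -3279.5$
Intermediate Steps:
$q{\left(w \right)} = w$
$t = - \frac{4671}{1736}$ ($t = -2 + \left(- \frac{1}{-14} + \frac{189}{-248}\right) = -2 + \left(\left(-1\right) \left(- \frac{1}{14}\right) + 189 \left(- \frac{1}{248}\right)\right) = -2 + \left(\frac{1}{14} - \frac{189}{248}\right) = -2 - \frac{1199}{1736} = - \frac{4671}{1736} \approx -2.6907$)
$N \left(g^{2} + t\right) = - 147 \left(5^{2} - \frac{4671}{1736}\right) = - 147 \left(25 - \frac{4671}{1736}\right) = \left(-147\right) \frac{38729}{1736} = - \frac{813309}{248}$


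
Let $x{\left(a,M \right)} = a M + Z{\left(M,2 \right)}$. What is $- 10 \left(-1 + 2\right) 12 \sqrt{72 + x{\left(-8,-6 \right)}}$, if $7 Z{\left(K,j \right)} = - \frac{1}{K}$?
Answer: $- \frac{1420 \sqrt{42}}{7} \approx -1314.7$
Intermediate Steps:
$Z{\left(K,j \right)} = - \frac{1}{7 K}$ ($Z{\left(K,j \right)} = \frac{\left(-1\right) \frac{1}{K}}{7} = - \frac{1}{7 K}$)
$x{\left(a,M \right)} = - \frac{1}{7 M} + M a$ ($x{\left(a,M \right)} = a M - \frac{1}{7 M} = M a - \frac{1}{7 M} = - \frac{1}{7 M} + M a$)
$- 10 \left(-1 + 2\right) 12 \sqrt{72 + x{\left(-8,-6 \right)}} = - 10 \left(-1 + 2\right) 12 \sqrt{72 - \left(-48 + \frac{1}{7 \left(-6\right)}\right)} = \left(-10\right) 1 \cdot 12 \sqrt{72 + \left(\left(- \frac{1}{7}\right) \left(- \frac{1}{6}\right) + 48\right)} = \left(-10\right) 12 \sqrt{72 + \left(\frac{1}{42} + 48\right)} = - 120 \sqrt{72 + \frac{2017}{42}} = - 120 \sqrt{\frac{5041}{42}} = - 120 \frac{71 \sqrt{42}}{42} = - \frac{1420 \sqrt{42}}{7}$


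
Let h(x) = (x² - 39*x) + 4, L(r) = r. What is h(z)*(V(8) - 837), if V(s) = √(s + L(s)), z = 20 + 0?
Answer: 313208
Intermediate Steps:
z = 20
h(x) = 4 + x² - 39*x
V(s) = √2*√s (V(s) = √(s + s) = √(2*s) = √2*√s)
h(z)*(V(8) - 837) = (4 + 20² - 39*20)*(√2*√8 - 837) = (4 + 400 - 780)*(√2*(2*√2) - 837) = -376*(4 - 837) = -376*(-833) = 313208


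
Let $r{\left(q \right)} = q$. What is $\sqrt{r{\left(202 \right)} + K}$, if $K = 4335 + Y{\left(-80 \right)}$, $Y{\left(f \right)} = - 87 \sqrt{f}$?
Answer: $\sqrt{4537 - 348 i \sqrt{5}} \approx 67.603 - 5.7553 i$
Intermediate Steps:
$K = 4335 - 348 i \sqrt{5}$ ($K = 4335 - 87 \sqrt{-80} = 4335 - 87 \cdot 4 i \sqrt{5} = 4335 - 348 i \sqrt{5} \approx 4335.0 - 778.15 i$)
$\sqrt{r{\left(202 \right)} + K} = \sqrt{202 + \left(4335 - 348 i \sqrt{5}\right)} = \sqrt{4537 - 348 i \sqrt{5}}$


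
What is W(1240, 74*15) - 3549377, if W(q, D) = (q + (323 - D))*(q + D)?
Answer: -2484827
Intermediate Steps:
W(q, D) = (D + q)*(323 + q - D) (W(q, D) = (323 + q - D)*(D + q) = (D + q)*(323 + q - D))
W(1240, 74*15) - 3549377 = (1240**2 - (74*15)**2 + 323*(74*15) + 323*1240) - 3549377 = (1537600 - 1*1110**2 + 323*1110 + 400520) - 3549377 = (1537600 - 1*1232100 + 358530 + 400520) - 3549377 = (1537600 - 1232100 + 358530 + 400520) - 3549377 = 1064550 - 3549377 = -2484827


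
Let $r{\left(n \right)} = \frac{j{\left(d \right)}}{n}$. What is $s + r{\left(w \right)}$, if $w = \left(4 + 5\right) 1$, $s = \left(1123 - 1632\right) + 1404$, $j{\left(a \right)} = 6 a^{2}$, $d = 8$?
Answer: $\frac{2813}{3} \approx 937.67$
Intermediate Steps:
$s = 895$ ($s = -509 + 1404 = 895$)
$w = 9$ ($w = 9 \cdot 1 = 9$)
$r{\left(n \right)} = \frac{384}{n}$ ($r{\left(n \right)} = \frac{6 \cdot 8^{2}}{n} = \frac{6 \cdot 64}{n} = \frac{384}{n}$)
$s + r{\left(w \right)} = 895 + \frac{384}{9} = 895 + 384 \cdot \frac{1}{9} = 895 + \frac{128}{3} = \frac{2813}{3}$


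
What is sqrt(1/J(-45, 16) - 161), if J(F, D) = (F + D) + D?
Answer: I*sqrt(27222)/13 ≈ 12.692*I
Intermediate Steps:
J(F, D) = F + 2*D (J(F, D) = (D + F) + D = F + 2*D)
sqrt(1/J(-45, 16) - 161) = sqrt(1/(-45 + 2*16) - 161) = sqrt(1/(-45 + 32) - 161) = sqrt(1/(-13) - 161) = sqrt(-1/13 - 161) = sqrt(-2094/13) = I*sqrt(27222)/13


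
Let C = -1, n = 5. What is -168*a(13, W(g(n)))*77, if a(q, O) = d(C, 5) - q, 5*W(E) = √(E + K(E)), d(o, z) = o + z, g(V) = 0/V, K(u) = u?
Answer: 116424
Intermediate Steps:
g(V) = 0
W(E) = √2*√E/5 (W(E) = √(E + E)/5 = √(2*E)/5 = (√2*√E)/5 = √2*√E/5)
a(q, O) = 4 - q (a(q, O) = (-1 + 5) - q = 4 - q)
-168*a(13, W(g(n)))*77 = -168*(4 - 1*13)*77 = -168*(4 - 13)*77 = -168*(-9)*77 = 1512*77 = 116424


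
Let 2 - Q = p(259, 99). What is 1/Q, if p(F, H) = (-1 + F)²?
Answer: -1/66562 ≈ -1.5024e-5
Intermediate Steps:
Q = -66562 (Q = 2 - (-1 + 259)² = 2 - 1*258² = 2 - 1*66564 = 2 - 66564 = -66562)
1/Q = 1/(-66562) = -1/66562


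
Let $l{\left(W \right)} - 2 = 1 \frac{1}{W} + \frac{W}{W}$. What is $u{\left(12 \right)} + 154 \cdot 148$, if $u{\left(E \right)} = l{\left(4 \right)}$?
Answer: $\frac{91181}{4} \approx 22795.0$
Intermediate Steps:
$l{\left(W \right)} = 3 + \frac{1}{W}$ ($l{\left(W \right)} = 2 + \left(1 \frac{1}{W} + \frac{W}{W}\right) = 2 + \left(\frac{1}{W} + 1\right) = 2 + \left(1 + \frac{1}{W}\right) = 3 + \frac{1}{W}$)
$u{\left(E \right)} = \frac{13}{4}$ ($u{\left(E \right)} = 3 + \frac{1}{4} = \frac{13}{4}$)
$u{\left(12 \right)} + 154 \cdot 148 = \frac{13}{4} + 154 \cdot 148 = \frac{13}{4} + 22792 = \frac{91181}{4}$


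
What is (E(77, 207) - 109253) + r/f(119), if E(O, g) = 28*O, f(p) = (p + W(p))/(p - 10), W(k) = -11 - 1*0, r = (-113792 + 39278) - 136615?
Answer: -34579537/108 ≈ -3.2018e+5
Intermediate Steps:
r = -211129 (r = -74514 - 136615 = -211129)
W(k) = -11 (W(k) = -11 + 0 = -11)
f(p) = (-11 + p)/(-10 + p) (f(p) = (p - 11)/(p - 10) = (-11 + p)/(-10 + p))
(E(77, 207) - 109253) + r/f(119) = (28*77 - 109253) - 211129*(-10 + 119)/(-11 + 119) = (2156 - 109253) - 211129/(108/109) = -107097 - 211129/((1/109)*108) = -107097 - 211129/108/109 = -107097 - 211129*109/108 = -107097 - 23013061/108 = -34579537/108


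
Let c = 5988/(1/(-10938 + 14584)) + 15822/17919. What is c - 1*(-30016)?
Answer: 43527769382/1991 ≈ 2.1862e+7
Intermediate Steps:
c = 43468007526/1991 (c = 5988/(1/3646) + 15822*(1/17919) = 5988/(1/3646) + 1758/1991 = 5988*3646 + 1758/1991 = 21832248 + 1758/1991 = 43468007526/1991 ≈ 2.1832e+7)
c - 1*(-30016) = 43468007526/1991 - 1*(-30016) = 43468007526/1991 + 30016 = 43527769382/1991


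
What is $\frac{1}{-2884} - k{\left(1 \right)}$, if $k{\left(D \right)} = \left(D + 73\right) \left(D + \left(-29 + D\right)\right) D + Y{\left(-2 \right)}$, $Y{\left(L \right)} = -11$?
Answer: $\frac{5793955}{2884} \approx 2009.0$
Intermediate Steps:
$k{\left(D \right)} = -11 + D \left(-29 + 2 D\right) \left(73 + D\right)$ ($k{\left(D \right)} = \left(D + 73\right) \left(D + \left(-29 + D\right)\right) D - 11 = \left(73 + D\right) \left(-29 + 2 D\right) D - 11 = \left(-29 + 2 D\right) \left(73 + D\right) D - 11 = D \left(-29 + 2 D\right) \left(73 + D\right) - 11 = -11 + D \left(-29 + 2 D\right) \left(73 + D\right)$)
$\frac{1}{-2884} - k{\left(1 \right)} = \frac{1}{-2884} - \left(-11 - 2117 + 2 \cdot 1^{3} + 117 \cdot 1^{2}\right) = - \frac{1}{2884} - \left(-11 - 2117 + 2 \cdot 1 + 117 \cdot 1\right) = - \frac{1}{2884} - \left(-11 - 2117 + 2 + 117\right) = - \frac{1}{2884} - -2009 = - \frac{1}{2884} + 2009 = \frac{5793955}{2884}$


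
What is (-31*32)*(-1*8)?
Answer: 7936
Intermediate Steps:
(-31*32)*(-1*8) = -992*(-8) = 7936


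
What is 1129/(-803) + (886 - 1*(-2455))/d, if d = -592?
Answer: -3351191/475376 ≈ -7.0496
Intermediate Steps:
1129/(-803) + (886 - 1*(-2455))/d = 1129/(-803) + (886 - 1*(-2455))/(-592) = 1129*(-1/803) + (886 + 2455)*(-1/592) = -1129/803 + 3341*(-1/592) = -1129/803 - 3341/592 = -3351191/475376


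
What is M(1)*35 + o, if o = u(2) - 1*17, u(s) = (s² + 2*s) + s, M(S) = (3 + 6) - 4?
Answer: 168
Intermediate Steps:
M(S) = 5 (M(S) = 9 - 4 = 5)
u(s) = s² + 3*s
o = -7 (o = 2*(3 + 2) - 1*17 = 2*5 - 17 = 10 - 17 = -7)
M(1)*35 + o = 5*35 - 7 = 175 - 7 = 168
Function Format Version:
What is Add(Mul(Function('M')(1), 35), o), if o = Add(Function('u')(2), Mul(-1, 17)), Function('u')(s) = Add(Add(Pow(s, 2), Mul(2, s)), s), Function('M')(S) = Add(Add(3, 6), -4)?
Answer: 168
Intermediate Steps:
Function('M')(S) = 5 (Function('M')(S) = Add(9, -4) = 5)
Function('u')(s) = Add(Pow(s, 2), Mul(3, s))
o = -7 (o = Add(Mul(2, Add(3, 2)), Mul(-1, 17)) = Add(Mul(2, 5), -17) = Add(10, -17) = -7)
Add(Mul(Function('M')(1), 35), o) = Add(Mul(5, 35), -7) = Add(175, -7) = 168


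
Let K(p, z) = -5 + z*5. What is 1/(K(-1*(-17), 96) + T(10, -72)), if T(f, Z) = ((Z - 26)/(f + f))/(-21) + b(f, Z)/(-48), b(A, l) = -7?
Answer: 240/114091 ≈ 0.0021036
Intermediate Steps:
K(p, z) = -5 + 5*z
T(f, Z) = 7/48 - (-26 + Z)/(42*f) (T(f, Z) = ((Z - 26)/(f + f))/(-21) - 7/(-48) = ((-26 + Z)/((2*f)))*(-1/21) - 7*(-1/48) = ((-26 + Z)*(1/(2*f)))*(-1/21) + 7/48 = ((-26 + Z)/(2*f))*(-1/21) + 7/48 = -(-26 + Z)/(42*f) + 7/48 = 7/48 - (-26 + Z)/(42*f))
1/(K(-1*(-17), 96) + T(10, -72)) = 1/((-5 + 5*96) + (1/336)*(208 - 8*(-72) + 49*10)/10) = 1/((-5 + 480) + (1/336)*(1/10)*(208 + 576 + 490)) = 1/(475 + (1/336)*(1/10)*1274) = 1/(475 + 91/240) = 1/(114091/240) = 240/114091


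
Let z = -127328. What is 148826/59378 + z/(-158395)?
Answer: 15566888127/4702589155 ≈ 3.3103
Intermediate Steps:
148826/59378 + z/(-158395) = 148826/59378 - 127328/(-158395) = 148826*(1/59378) - 127328*(-1/158395) = 74413/29689 + 127328/158395 = 15566888127/4702589155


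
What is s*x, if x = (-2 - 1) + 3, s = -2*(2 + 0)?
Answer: 0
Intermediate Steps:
s = -4 (s = -2*2 = -4)
x = 0 (x = -3 + 3 = 0)
s*x = -4*0 = 0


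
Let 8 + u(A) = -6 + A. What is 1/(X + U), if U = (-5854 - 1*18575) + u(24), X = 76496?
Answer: 1/52077 ≈ 1.9202e-5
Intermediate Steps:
u(A) = -14 + A (u(A) = -8 + (-6 + A) = -14 + A)
U = -24419 (U = (-5854 - 1*18575) + (-14 + 24) = (-5854 - 18575) + 10 = -24429 + 10 = -24419)
1/(X + U) = 1/(76496 - 24419) = 1/52077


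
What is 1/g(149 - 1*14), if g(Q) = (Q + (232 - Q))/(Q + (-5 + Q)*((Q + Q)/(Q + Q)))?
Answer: 265/232 ≈ 1.1422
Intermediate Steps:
g(Q) = 232/(-5 + 2*Q) (g(Q) = 232/(Q + (-5 + Q)*((2*Q)/((2*Q)))) = 232/(Q + (-5 + Q)*((2*Q)*(1/(2*Q)))) = 232/(Q + (-5 + Q)*1) = 232/(Q + (-5 + Q)) = 232/(-5 + 2*Q))
1/g(149 - 1*14) = 1/(232/(-5 + 2*(149 - 1*14))) = 1/(232/(-5 + 2*(149 - 14))) = 1/(232/(-5 + 2*135)) = 1/(232/(-5 + 270)) = 1/(232/265) = 265/232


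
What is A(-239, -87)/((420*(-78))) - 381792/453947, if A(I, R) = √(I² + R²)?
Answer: -381792/453947 - √64690/32760 ≈ -0.84881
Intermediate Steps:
A(-239, -87)/((420*(-78))) - 381792/453947 = √((-239)² + (-87)²)/((420*(-78))) - 381792/453947 = √(57121 + 7569)/(-32760) - 381792*1/453947 = √64690*(-1/32760) - 381792/453947 = -√64690/32760 - 381792/453947 = -381792/453947 - √64690/32760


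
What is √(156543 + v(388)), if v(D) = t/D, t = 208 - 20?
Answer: √1472917646/97 ≈ 395.66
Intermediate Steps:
t = 188
v(D) = 188/D
√(156543 + v(388)) = √(156543 + 188/388) = √(156543 + 188*(1/388)) = √(156543 + 47/97) = √(15184718/97) = √1472917646/97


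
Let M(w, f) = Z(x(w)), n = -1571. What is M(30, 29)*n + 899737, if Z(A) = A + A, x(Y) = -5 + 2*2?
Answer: 902879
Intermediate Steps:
x(Y) = -1 (x(Y) = -5 + 4 = -1)
Z(A) = 2*A
M(w, f) = -2 (M(w, f) = 2*(-1) = -2)
M(30, 29)*n + 899737 = -2*(-1571) + 899737 = 3142 + 899737 = 902879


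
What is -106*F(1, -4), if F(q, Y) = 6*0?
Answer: 0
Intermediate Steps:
F(q, Y) = 0
-106*F(1, -4) = -106*0 = 0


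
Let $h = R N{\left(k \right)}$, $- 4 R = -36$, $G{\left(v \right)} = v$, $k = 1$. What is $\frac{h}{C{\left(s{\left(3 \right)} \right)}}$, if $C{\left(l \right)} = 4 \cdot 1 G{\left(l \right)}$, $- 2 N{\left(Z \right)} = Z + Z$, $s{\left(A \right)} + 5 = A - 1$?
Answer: $\frac{3}{4} \approx 0.75$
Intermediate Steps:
$s{\left(A \right)} = -6 + A$ ($s{\left(A \right)} = -5 + \left(A - 1\right) = -5 + \left(-1 + A\right) = -6 + A$)
$N{\left(Z \right)} = - Z$ ($N{\left(Z \right)} = - \frac{Z + Z}{2} = - \frac{2 Z}{2} = - Z$)
$C{\left(l \right)} = 4 l$ ($C{\left(l \right)} = 4 \cdot 1 l = 4 l$)
$R = 9$ ($R = \left(- \frac{1}{4}\right) \left(-36\right) = 9$)
$h = -9$ ($h = 9 \left(\left(-1\right) 1\right) = 9 \left(-1\right) = -9$)
$\frac{h}{C{\left(s{\left(3 \right)} \right)}} = - \frac{9}{4 \left(-6 + 3\right)} = - \frac{9}{4 \left(-3\right)} = - \frac{9}{-12} = \left(-9\right) \left(- \frac{1}{12}\right) = \frac{3}{4}$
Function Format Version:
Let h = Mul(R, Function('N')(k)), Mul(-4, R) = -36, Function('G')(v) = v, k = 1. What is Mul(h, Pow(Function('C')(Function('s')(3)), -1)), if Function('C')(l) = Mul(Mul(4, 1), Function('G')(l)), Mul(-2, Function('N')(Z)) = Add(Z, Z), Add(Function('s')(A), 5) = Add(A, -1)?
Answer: Rational(3, 4) ≈ 0.75000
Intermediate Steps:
Function('s')(A) = Add(-6, A) (Function('s')(A) = Add(-5, Add(A, -1)) = Add(-5, Add(-1, A)) = Add(-6, A))
Function('N')(Z) = Mul(-1, Z) (Function('N')(Z) = Mul(Rational(-1, 2), Add(Z, Z)) = Mul(Rational(-1, 2), Mul(2, Z)) = Mul(-1, Z))
Function('C')(l) = Mul(4, l) (Function('C')(l) = Mul(Mul(4, 1), l) = Mul(4, l))
R = 9 (R = Mul(Rational(-1, 4), -36) = 9)
h = -9 (h = Mul(9, Mul(-1, 1)) = Mul(9, -1) = -9)
Mul(h, Pow(Function('C')(Function('s')(3)), -1)) = Mul(-9, Pow(Mul(4, Add(-6, 3)), -1)) = Mul(-9, Pow(Mul(4, -3), -1)) = Mul(-9, Pow(-12, -1)) = Mul(-9, Rational(-1, 12)) = Rational(3, 4)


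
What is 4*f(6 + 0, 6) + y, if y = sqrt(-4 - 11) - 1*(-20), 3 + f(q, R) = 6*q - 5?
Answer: 132 + I*sqrt(15) ≈ 132.0 + 3.873*I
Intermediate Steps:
f(q, R) = -8 + 6*q (f(q, R) = -3 + (6*q - 5) = -3 + (-5 + 6*q) = -8 + 6*q)
y = 20 + I*sqrt(15) (y = sqrt(-15) + 20 = I*sqrt(15) + 20 = 20 + I*sqrt(15) ≈ 20.0 + 3.873*I)
4*f(6 + 0, 6) + y = 4*(-8 + 6*(6 + 0)) + (20 + I*sqrt(15)) = 4*(-8 + 6*6) + (20 + I*sqrt(15)) = 4*(-8 + 36) + (20 + I*sqrt(15)) = 4*28 + (20 + I*sqrt(15)) = 112 + (20 + I*sqrt(15)) = 132 + I*sqrt(15)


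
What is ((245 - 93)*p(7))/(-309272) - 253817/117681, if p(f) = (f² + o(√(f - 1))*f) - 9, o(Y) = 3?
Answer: -9948703682/4549429779 ≈ -2.1868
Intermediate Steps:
p(f) = -9 + f² + 3*f (p(f) = (f² + 3*f) - 9 = -9 + f² + 3*f)
((245 - 93)*p(7))/(-309272) - 253817/117681 = ((245 - 93)*(-9 + 7² + 3*7))/(-309272) - 253817/117681 = (152*(-9 + 49 + 21))*(-1/309272) - 253817*1/117681 = (152*61)*(-1/309272) - 253817/117681 = 9272*(-1/309272) - 253817/117681 = -1159/38659 - 253817/117681 = -9948703682/4549429779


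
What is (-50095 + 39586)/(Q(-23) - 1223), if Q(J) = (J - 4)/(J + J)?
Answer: 483414/56231 ≈ 8.5969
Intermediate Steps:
Q(J) = (-4 + J)/(2*J) (Q(J) = (-4 + J)/((2*J)) = (-4 + J)*(1/(2*J)) = (-4 + J)/(2*J))
(-50095 + 39586)/(Q(-23) - 1223) = (-50095 + 39586)/((½)*(-4 - 23)/(-23) - 1223) = -10509/((½)*(-1/23)*(-27) - 1223) = -10509/(27/46 - 1223) = -10509/(-56231/46) = -10509*(-46/56231) = 483414/56231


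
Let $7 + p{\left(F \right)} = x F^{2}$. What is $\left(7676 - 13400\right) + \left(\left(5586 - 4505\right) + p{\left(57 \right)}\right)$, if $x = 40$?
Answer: $125310$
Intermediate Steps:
$p{\left(F \right)} = -7 + 40 F^{2}$
$\left(7676 - 13400\right) + \left(\left(5586 - 4505\right) + p{\left(57 \right)}\right) = \left(7676 - 13400\right) + \left(\left(5586 - 4505\right) - \left(7 - 40 \cdot 57^{2}\right)\right) = -5724 + \left(1081 + \left(-7 + 40 \cdot 3249\right)\right) = -5724 + \left(1081 + \left(-7 + 129960\right)\right) = -5724 + \left(1081 + 129953\right) = -5724 + 131034 = 125310$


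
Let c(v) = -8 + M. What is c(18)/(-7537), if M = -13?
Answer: 21/7537 ≈ 0.0027863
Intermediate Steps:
c(v) = -21 (c(v) = -8 - 13 = -21)
c(18)/(-7537) = -21/(-7537) = -21*(-1/7537) = 21/7537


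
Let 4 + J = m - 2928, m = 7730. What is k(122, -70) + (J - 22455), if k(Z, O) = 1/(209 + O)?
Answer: -2454322/139 ≈ -17657.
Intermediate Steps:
J = 4798 (J = -4 + (7730 - 2928) = -4 + 4802 = 4798)
k(122, -70) + (J - 22455) = 1/(209 - 70) + (4798 - 22455) = 1/139 - 17657 = -2454322/139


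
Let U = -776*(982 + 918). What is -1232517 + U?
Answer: -2706917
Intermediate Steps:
U = -1474400 (U = -776*1900 = -1474400)
-1232517 + U = -1232517 - 1474400 = -2706917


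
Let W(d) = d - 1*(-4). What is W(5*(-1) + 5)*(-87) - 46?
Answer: -394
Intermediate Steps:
W(d) = 4 + d (W(d) = d + 4 = 4 + d)
W(5*(-1) + 5)*(-87) - 46 = (4 + (5*(-1) + 5))*(-87) - 46 = (4 + (-5 + 5))*(-87) - 46 = (4 + 0)*(-87) - 46 = 4*(-87) - 46 = -348 - 46 = -394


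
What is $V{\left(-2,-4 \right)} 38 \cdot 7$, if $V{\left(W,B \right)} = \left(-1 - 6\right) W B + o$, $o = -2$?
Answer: $-15428$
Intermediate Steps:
$V{\left(W,B \right)} = -2 - 7 B W$ ($V{\left(W,B \right)} = \left(-1 - 6\right) W B - 2 = - 7 W B - 2 = - 7 B W - 2 = -2 - 7 B W$)
$V{\left(-2,-4 \right)} 38 \cdot 7 = \left(-2 - \left(-28\right) \left(-2\right)\right) 38 \cdot 7 = \left(-2 - 56\right) 38 \cdot 7 = \left(-58\right) 38 \cdot 7 = \left(-2204\right) 7 = -15428$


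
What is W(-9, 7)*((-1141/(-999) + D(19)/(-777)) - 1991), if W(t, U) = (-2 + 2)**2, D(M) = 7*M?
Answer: 0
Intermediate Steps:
W(t, U) = 0 (W(t, U) = 0**2 = 0)
W(-9, 7)*((-1141/(-999) + D(19)/(-777)) - 1991) = 0*((-1141/(-999) + (7*19)/(-777)) - 1991) = 0*((-1141*(-1/999) + 133*(-1/777)) - 1991) = 0*((1141/999 - 19/111) - 1991) = 0*(970/999 - 1991) = 0*(-1988039/999) = 0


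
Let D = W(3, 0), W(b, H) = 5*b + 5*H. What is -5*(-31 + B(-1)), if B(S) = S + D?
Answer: 85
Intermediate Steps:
W(b, H) = 5*H + 5*b
D = 15 (D = 5*0 + 5*3 = 0 + 15 = 15)
B(S) = 15 + S (B(S) = S + 15 = 15 + S)
-5*(-31 + B(-1)) = -5*(-31 + (15 - 1)) = -5*(-31 + 14) = -5*(-17) = 85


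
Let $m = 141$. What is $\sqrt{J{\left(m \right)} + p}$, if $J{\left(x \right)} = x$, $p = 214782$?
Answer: $\sqrt{214923} \approx 463.6$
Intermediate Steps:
$\sqrt{J{\left(m \right)} + p} = \sqrt{141 + 214782} = \sqrt{214923}$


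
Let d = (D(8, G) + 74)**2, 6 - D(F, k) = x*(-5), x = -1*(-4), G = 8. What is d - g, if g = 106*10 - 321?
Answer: 9261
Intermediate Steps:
x = 4
g = 739 (g = 1060 - 321 = 739)
D(F, k) = 26 (D(F, k) = 6 - 4*(-5) = 6 - 1*(-20) = 6 + 20 = 26)
d = 10000 (d = (26 + 74)**2 = 100**2 = 10000)
d - g = 10000 - 1*739 = 10000 - 739 = 9261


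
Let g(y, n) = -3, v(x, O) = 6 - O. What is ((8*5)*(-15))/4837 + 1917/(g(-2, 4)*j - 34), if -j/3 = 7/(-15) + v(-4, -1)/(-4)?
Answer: -186097980/5219123 ≈ -35.657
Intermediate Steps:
j = 133/20 (j = -3*(7/(-15) + (6 - 1*(-1))/(-4)) = -3*(7*(-1/15) + (6 + 1)*(-1/4)) = -3*(-7/15 + 7*(-1/4)) = -3*(-7/15 - 7/4) = -3*(-133/60) = 133/20 ≈ 6.6500)
((8*5)*(-15))/4837 + 1917/(g(-2, 4)*j - 34) = ((8*5)*(-15))/4837 + 1917/(-3*133/20 - 34) = (40*(-15))*(1/4837) + 1917/(-399/20 - 34) = -600*1/4837 + 1917/(-1079/20) = -600/4837 + 1917*(-20/1079) = -600/4837 - 38340/1079 = -186097980/5219123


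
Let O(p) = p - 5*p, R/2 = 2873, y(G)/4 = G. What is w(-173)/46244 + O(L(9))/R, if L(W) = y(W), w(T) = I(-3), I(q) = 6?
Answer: -1656165/66429506 ≈ -0.024931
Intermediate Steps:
y(G) = 4*G
w(T) = 6
L(W) = 4*W
R = 5746 (R = 2*2873 = 5746)
O(p) = -4*p
w(-173)/46244 + O(L(9))/R = 6/46244 - 16*9/5746 = 6*(1/46244) - 4*36*(1/5746) = 3/23122 - 144*1/5746 = 3/23122 - 72/2873 = -1656165/66429506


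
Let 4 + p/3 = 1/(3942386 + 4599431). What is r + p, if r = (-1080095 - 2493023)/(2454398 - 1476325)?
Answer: -130775164084879/8354520578641 ≈ -15.653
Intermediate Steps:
r = -3573118/978073 ≈ -3.6532
p = -102501801/8541817 (p = -12 + 3/(3942386 + 4599431) = -12 + 3/8541817 = -102501801/8541817 ≈ -12.000)
r + p = -3573118/978073 - 102501801/8541817 = -130775164084879/8354520578641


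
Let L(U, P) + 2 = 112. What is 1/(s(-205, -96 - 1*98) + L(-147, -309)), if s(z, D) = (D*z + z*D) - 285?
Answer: 1/79365 ≈ 1.2600e-5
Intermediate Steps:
L(U, P) = 110 (L(U, P) = -2 + 112 = 110)
s(z, D) = -285 + 2*D*z (s(z, D) = (D*z + D*z) - 285 = 2*D*z - 285 = -285 + 2*D*z)
1/(s(-205, -96 - 1*98) + L(-147, -309)) = 1/((-285 + 2*(-96 - 1*98)*(-205)) + 110) = 1/((-285 + 2*(-96 - 98)*(-205)) + 110) = 1/((-285 + 2*(-194)*(-205)) + 110) = 1/((-285 + 79540) + 110) = 1/(79255 + 110) = 1/79365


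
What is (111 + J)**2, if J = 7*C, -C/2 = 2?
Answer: 6889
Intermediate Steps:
C = -4 (C = -2*2 = -4)
J = -28 (J = 7*(-4) = -28)
(111 + J)**2 = (111 - 28)**2 = 83**2 = 6889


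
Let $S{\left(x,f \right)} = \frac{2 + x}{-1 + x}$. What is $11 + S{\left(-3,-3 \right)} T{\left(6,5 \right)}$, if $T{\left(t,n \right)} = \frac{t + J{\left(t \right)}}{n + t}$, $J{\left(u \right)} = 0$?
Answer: $\frac{245}{22} \approx 11.136$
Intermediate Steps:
$S{\left(x,f \right)} = \frac{2 + x}{-1 + x}$
$T{\left(t,n \right)} = \frac{t}{n + t}$ ($T{\left(t,n \right)} = \frac{t + 0}{n + t} = \frac{t}{n + t}$)
$11 + S{\left(-3,-3 \right)} T{\left(6,5 \right)} = 11 + \frac{2 - 3}{-1 - 3} \frac{6}{5 + 6} = 11 + \frac{1}{-4} \left(-1\right) \frac{6}{11} = 11 + \left(- \frac{1}{4}\right) \left(-1\right) 6 \cdot \frac{1}{11} = 11 + \frac{1}{4} \cdot \frac{6}{11} = 11 + \frac{3}{22} = \frac{245}{22}$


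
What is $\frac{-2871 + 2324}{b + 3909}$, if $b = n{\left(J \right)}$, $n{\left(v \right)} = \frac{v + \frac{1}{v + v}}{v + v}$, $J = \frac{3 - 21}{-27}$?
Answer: $- \frac{8752}{62561} \approx -0.1399$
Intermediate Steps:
$J = \frac{2}{3}$ ($J = \left(3 - 21\right) \left(- \frac{1}{27}\right) = \left(-18\right) \left(- \frac{1}{27}\right) = \frac{2}{3} \approx 0.66667$)
$n{\left(v \right)} = \frac{v + \frac{1}{2 v}}{2 v}$
$b = \frac{17}{16}$ ($b = \frac{1}{2} + \frac{1}{4 \cdot \frac{4}{9}} = \frac{1}{2} + \frac{1}{4} \cdot \frac{9}{4} = \frac{1}{2} + \frac{9}{16} = \frac{17}{16} \approx 1.0625$)
$\frac{-2871 + 2324}{b + 3909} = \frac{-2871 + 2324}{\frac{17}{16} + 3909} = - \frac{547}{\frac{62561}{16}} = \left(-547\right) \frac{16}{62561} = - \frac{8752}{62561}$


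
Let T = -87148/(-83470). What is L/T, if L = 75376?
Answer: 1572908680/21787 ≈ 72195.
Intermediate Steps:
T = 43574/41735 (T = -87148*(-1/83470) = 43574/41735 ≈ 1.0441)
L/T = 75376/(43574/41735) = 75376*(41735/43574) = 1572908680/21787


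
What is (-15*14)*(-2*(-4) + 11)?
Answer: -3990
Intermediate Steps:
(-15*14)*(-2*(-4) + 11) = -210*(8 + 11) = -210*19 = -3990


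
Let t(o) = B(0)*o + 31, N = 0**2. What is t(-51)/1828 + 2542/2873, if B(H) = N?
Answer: 4735839/5251844 ≈ 0.90175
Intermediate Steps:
N = 0
B(H) = 0
t(o) = 31 (t(o) = 0*o + 31 = 0 + 31 = 31)
t(-51)/1828 + 2542/2873 = 31/1828 + 2542/2873 = 4735839/5251844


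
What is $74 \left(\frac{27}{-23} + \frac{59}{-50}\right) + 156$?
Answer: $- \frac{10459}{575} \approx -18.19$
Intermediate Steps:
$74 \left(\frac{27}{-23} + \frac{59}{-50}\right) + 156 = 74 \left(27 \left(- \frac{1}{23}\right) + 59 \left(- \frac{1}{50}\right)\right) + 156 = 74 \left(- \frac{27}{23} - \frac{59}{50}\right) + 156 = 74 \left(- \frac{2707}{1150}\right) + 156 = - \frac{100159}{575} + 156 = - \frac{10459}{575}$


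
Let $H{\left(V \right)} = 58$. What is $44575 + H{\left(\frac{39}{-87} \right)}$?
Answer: $44633$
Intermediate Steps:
$44575 + H{\left(\frac{39}{-87} \right)} = 44575 + 58 = 44633$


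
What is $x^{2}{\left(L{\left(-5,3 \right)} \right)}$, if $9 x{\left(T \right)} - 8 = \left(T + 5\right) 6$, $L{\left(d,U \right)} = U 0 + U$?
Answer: $\frac{3136}{81} \approx 38.716$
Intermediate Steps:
$L{\left(d,U \right)} = U$ ($L{\left(d,U \right)} = 0 + U = U$)
$x{\left(T \right)} = \frac{38}{9} + \frac{2 T}{3}$ ($x{\left(T \right)} = \frac{8}{9} + \frac{\left(T + 5\right) 6}{9} = \frac{8}{9} + \frac{\left(5 + T\right) 6}{9} = \frac{8}{9} + \frac{30 + 6 T}{9} = \frac{8}{9} + \left(\frac{10}{3} + \frac{2 T}{3}\right) = \frac{38}{9} + \frac{2 T}{3}$)
$x^{2}{\left(L{\left(-5,3 \right)} \right)} = \left(\frac{38}{9} + \frac{2}{3} \cdot 3\right)^{2} = \left(\frac{38}{9} + 2\right)^{2} = \left(\frac{56}{9}\right)^{2} = \frac{3136}{81}$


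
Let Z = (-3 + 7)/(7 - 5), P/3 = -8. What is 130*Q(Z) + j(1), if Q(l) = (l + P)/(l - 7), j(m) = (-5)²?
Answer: 597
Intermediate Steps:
P = -24 (P = 3*(-8) = -24)
j(m) = 25
Z = 2 (Z = 4/2 = 4*(½) = 2)
Q(l) = (-24 + l)/(-7 + l) (Q(l) = (l - 24)/(l - 7) = (-24 + l)/(-7 + l))
130*Q(Z) + j(1) = 130*((-24 + 2)/(-7 + 2)) + 25 = 130*(-22/(-5)) + 25 = 130*(-⅕*(-22)) + 25 = 130*(22/5) + 25 = 572 + 25 = 597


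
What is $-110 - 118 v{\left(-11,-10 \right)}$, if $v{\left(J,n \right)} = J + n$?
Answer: $2368$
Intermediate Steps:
$-110 - 118 v{\left(-11,-10 \right)} = -110 - 118 \left(-11 - 10\right) = -110 - -2478 = -110 + 2478 = 2368$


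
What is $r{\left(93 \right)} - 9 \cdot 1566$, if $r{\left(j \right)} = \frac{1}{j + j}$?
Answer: $- \frac{2621483}{186} \approx -14094.0$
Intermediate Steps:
$r{\left(j \right)} = \frac{1}{2 j}$
$r{\left(93 \right)} - 9 \cdot 1566 = \frac{1}{2 \cdot 93} - 9 \cdot 1566 = \frac{1}{2} \cdot \frac{1}{93} - 14094 = \frac{1}{186} - 14094 = - \frac{2621483}{186}$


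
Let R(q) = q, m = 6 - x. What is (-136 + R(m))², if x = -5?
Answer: 15625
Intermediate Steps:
m = 11 (m = 6 - 1*(-5) = 6 + 5 = 11)
(-136 + R(m))² = (-136 + 11)² = (-125)² = 15625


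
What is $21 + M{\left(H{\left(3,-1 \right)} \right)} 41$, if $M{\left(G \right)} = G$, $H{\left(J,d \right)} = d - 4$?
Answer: $-184$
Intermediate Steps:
$H{\left(J,d \right)} = -4 + d$
$21 + M{\left(H{\left(3,-1 \right)} \right)} 41 = 21 + \left(-4 - 1\right) 41 = 21 - 205 = -184$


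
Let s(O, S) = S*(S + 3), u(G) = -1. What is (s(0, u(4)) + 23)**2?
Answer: 441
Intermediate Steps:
s(O, S) = S*(3 + S)
(s(0, u(4)) + 23)**2 = (-(3 - 1) + 23)**2 = (-1*2 + 23)**2 = (-2 + 23)**2 = 21**2 = 441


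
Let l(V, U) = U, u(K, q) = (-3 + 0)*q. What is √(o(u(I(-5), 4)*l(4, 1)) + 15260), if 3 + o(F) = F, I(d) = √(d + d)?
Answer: √15245 ≈ 123.47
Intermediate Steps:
I(d) = √2*√d (I(d) = √(2*d) = √2*√d)
u(K, q) = -3*q
o(F) = -3 + F
√(o(u(I(-5), 4)*l(4, 1)) + 15260) = √((-3 - 3*4*1) + 15260) = √((-3 - 12*1) + 15260) = √((-3 - 12) + 15260) = √(-15 + 15260) = √15245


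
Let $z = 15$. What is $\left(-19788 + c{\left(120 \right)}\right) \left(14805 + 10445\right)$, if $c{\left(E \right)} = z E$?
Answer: $-454197000$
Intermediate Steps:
$c{\left(E \right)} = 15 E$
$\left(-19788 + c{\left(120 \right)}\right) \left(14805 + 10445\right) = \left(-19788 + 15 \cdot 120\right) \left(14805 + 10445\right) = \left(-19788 + 1800\right) 25250 = \left(-17988\right) 25250 = -454197000$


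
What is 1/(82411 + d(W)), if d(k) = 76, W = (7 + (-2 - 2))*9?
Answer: 1/82487 ≈ 1.2123e-5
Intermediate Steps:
W = 27 (W = (7 - 4)*9 = 3*9 = 27)
1/(82411 + d(W)) = 1/(82411 + 76) = 1/82487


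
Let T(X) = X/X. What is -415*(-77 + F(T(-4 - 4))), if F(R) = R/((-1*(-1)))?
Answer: 31540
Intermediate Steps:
T(X) = 1
F(R) = R (F(R) = R/1 = R*1 = R)
-415*(-77 + F(T(-4 - 4))) = -415*(-77 + 1) = -415*(-76) = 31540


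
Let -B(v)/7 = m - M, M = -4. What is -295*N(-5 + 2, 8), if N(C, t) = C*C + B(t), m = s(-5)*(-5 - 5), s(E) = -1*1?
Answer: 26255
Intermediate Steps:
s(E) = -1
m = 10 (m = -(-5 - 5) = -1*(-10) = 10)
B(v) = -98 (B(v) = -7*(10 - 1*(-4)) = -7*(10 + 4) = -7*14 = -98)
N(C, t) = -98 + C**2 (N(C, t) = C*C - 98 = C**2 - 98 = -98 + C**2)
-295*N(-5 + 2, 8) = -295*(-98 + (-5 + 2)**2) = -295*(-98 + (-3)**2) = -295*(-98 + 9) = -295*(-89) = 26255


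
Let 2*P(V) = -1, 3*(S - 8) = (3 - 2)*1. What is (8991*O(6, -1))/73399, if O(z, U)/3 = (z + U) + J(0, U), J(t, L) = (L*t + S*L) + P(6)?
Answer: -206793/146798 ≈ -1.4087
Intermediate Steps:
S = 25/3 (S = 8 + ((3 - 2)*1)/3 = 8 + (1*1)/3 = 8 + (⅓)*1 = 8 + ⅓ = 25/3 ≈ 8.3333)
P(V) = -½ (P(V) = (½)*(-1) = -½)
J(t, L) = -½ + 25*L/3 + L*t (J(t, L) = (L*t + 25*L/3) - ½ = (25*L/3 + L*t) - ½ = -½ + 25*L/3 + L*t)
O(z, U) = -3/2 + 3*z + 28*U (O(z, U) = 3*((z + U) + (-½ + 25*U/3 + U*0)) = 3*((U + z) + (-½ + 25*U/3 + 0)) = 3*((U + z) + (-½ + 25*U/3)) = 3*(-½ + z + 28*U/3) = -3/2 + 3*z + 28*U)
(8991*O(6, -1))/73399 = (8991*(-3/2 + 3*6 + 28*(-1)))/73399 = (8991*(-3/2 + 18 - 28))*(1/73399) = (8991*(-23/2))*(1/73399) = -206793/2*1/73399 = -206793/146798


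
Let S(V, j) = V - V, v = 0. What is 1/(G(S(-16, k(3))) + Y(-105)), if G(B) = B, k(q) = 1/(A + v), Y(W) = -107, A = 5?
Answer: -1/107 ≈ -0.0093458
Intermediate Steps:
k(q) = ⅕ (k(q) = 1/(5 + 0) = 1/5 = ⅕)
S(V, j) = 0
1/(G(S(-16, k(3))) + Y(-105)) = 1/(0 - 107) = 1/(-107) = -1/107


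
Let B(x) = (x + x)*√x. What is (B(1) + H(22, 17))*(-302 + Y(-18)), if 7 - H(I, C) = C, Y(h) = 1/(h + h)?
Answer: 21746/9 ≈ 2416.2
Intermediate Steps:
Y(h) = 1/(2*h)
B(x) = 2*x^(3/2) (B(x) = (2*x)*√x = 2*x^(3/2))
H(I, C) = 7 - C
(B(1) + H(22, 17))*(-302 + Y(-18)) = (2*1^(3/2) + (7 - 1*17))*(-302 + (½)/(-18)) = (2*1 + (7 - 17))*(-302 + (½)*(-1/18)) = (2 - 10)*(-302 - 1/36) = -8*(-10873/36) = 21746/9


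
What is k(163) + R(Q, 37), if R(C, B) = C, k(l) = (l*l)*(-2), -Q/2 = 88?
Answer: -53314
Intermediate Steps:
Q = -176 (Q = -2*88 = -176)
k(l) = -2*l**2 (k(l) = l**2*(-2) = -2*l**2)
k(163) + R(Q, 37) = -2*163**2 - 176 = -2*26569 - 176 = -53138 - 176 = -53314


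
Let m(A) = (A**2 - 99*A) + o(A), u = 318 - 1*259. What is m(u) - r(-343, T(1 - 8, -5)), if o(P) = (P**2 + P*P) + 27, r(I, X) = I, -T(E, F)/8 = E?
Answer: 4972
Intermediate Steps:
T(E, F) = -8*E
o(P) = 27 + 2*P**2 (o(P) = (P**2 + P**2) + 27 = 2*P**2 + 27 = 27 + 2*P**2)
u = 59 (u = 318 - 259 = 59)
m(A) = 27 - 99*A + 3*A**2 (m(A) = (A**2 - 99*A) + (27 + 2*A**2) = 27 - 99*A + 3*A**2)
m(u) - r(-343, T(1 - 8, -5)) = (27 - 99*59 + 3*59**2) - 1*(-343) = (27 - 5841 + 3*3481) + 343 = (27 - 5841 + 10443) + 343 = 4629 + 343 = 4972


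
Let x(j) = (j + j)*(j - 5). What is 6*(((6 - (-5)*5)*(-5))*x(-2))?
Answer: -26040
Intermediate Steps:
x(j) = 2*j*(-5 + j) (x(j) = (2*j)*(-5 + j) = 2*j*(-5 + j))
6*(((6 - (-5)*5)*(-5))*x(-2)) = 6*(((6 - (-5)*5)*(-5))*(2*(-2)*(-5 - 2))) = 6*(((6 - 1*(-25))*(-5))*(2*(-2)*(-7))) = 6*(((6 + 25)*(-5))*28) = 6*((31*(-5))*28) = 6*(-155*28) = 6*(-4340) = -26040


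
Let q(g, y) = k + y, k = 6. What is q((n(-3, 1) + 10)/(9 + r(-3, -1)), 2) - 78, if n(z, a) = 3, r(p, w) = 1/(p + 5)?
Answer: -70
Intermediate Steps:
r(p, w) = 1/(5 + p)
q(g, y) = 6 + y
q((n(-3, 1) + 10)/(9 + r(-3, -1)), 2) - 78 = (6 + 2) - 78 = 8 - 78 = -70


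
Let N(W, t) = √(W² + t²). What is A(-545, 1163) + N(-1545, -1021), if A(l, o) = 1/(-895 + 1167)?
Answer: 1/272 + √3429466 ≈ 1851.9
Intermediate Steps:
A(l, o) = 1/272
A(-545, 1163) + N(-1545, -1021) = 1/272 + √((-1545)² + (-1021)²) = 1/272 + √(2387025 + 1042441) = 1/272 + √3429466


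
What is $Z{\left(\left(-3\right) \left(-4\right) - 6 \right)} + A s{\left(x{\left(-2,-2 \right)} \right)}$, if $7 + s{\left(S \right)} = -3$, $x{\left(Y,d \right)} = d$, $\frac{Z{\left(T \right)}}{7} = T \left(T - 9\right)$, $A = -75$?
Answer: $624$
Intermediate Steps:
$Z{\left(T \right)} = 7 T \left(-9 + T\right)$ ($Z{\left(T \right)} = 7 T \left(T - 9\right) = 7 T \left(-9 + T\right)$)
$s{\left(S \right)} = -10$ ($s{\left(S \right)} = -7 - 3 = -10$)
$Z{\left(\left(-3\right) \left(-4\right) - 6 \right)} + A s{\left(x{\left(-2,-2 \right)} \right)} = 7 \left(\left(-3\right) \left(-4\right) - 6\right) \left(-9 - -6\right) - -750 = 7 \left(12 - 6\right) \left(-9 + \left(12 - 6\right)\right) + 750 = 7 \cdot 6 \left(-9 + 6\right) + 750 = 7 \cdot 6 \left(-3\right) + 750 = -126 + 750 = 624$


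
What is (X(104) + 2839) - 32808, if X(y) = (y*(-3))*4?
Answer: -31217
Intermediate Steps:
X(y) = -12*y (X(y) = -3*y*4 = -12*y)
(X(104) + 2839) - 32808 = (-12*104 + 2839) - 32808 = (-1248 + 2839) - 32808 = 1591 - 32808 = -31217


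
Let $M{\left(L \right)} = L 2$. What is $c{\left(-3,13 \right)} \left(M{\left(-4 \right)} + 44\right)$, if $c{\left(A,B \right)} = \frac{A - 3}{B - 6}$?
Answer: $- \frac{216}{7} \approx -30.857$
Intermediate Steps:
$M{\left(L \right)} = 2 L$
$c{\left(A,B \right)} = \frac{-3 + A}{-6 + B}$
$c{\left(-3,13 \right)} \left(M{\left(-4 \right)} + 44\right) = \frac{-3 - 3}{-6 + 13} \left(2 \left(-4\right) + 44\right) = \frac{1}{7} \left(-6\right) \left(-8 + 44\right) = \frac{1}{7} \left(-6\right) 36 = \left(- \frac{6}{7}\right) 36 = - \frac{216}{7}$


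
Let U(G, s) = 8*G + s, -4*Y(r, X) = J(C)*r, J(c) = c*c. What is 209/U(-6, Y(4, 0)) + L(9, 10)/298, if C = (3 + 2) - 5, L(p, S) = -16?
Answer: -31525/7152 ≈ -4.4079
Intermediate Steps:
C = 0 (C = 5 - 5 = 0)
J(c) = c²
Y(r, X) = 0 (Y(r, X) = -0²*r/4 = -0*r = -¼*0 = 0)
U(G, s) = s + 8*G
209/U(-6, Y(4, 0)) + L(9, 10)/298 = 209/(0 + 8*(-6)) - 16/298 = 209/(0 - 48) - 16*1/298 = 209/(-48) - 8/149 = 209*(-1/48) - 8/149 = -209/48 - 8/149 = -31525/7152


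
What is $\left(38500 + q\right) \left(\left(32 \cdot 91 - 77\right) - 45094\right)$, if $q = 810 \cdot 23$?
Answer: $-2414256670$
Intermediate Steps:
$q = 18630$
$\left(38500 + q\right) \left(\left(32 \cdot 91 - 77\right) - 45094\right) = \left(38500 + 18630\right) \left(\left(32 \cdot 91 - 77\right) - 45094\right) = 57130 \left(\left(2912 - 77\right) - 45094\right) = 57130 \left(2835 - 45094\right) = 57130 \left(-42259\right) = -2414256670$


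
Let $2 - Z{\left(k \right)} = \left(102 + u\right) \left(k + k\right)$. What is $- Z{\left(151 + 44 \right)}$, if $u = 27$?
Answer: $50308$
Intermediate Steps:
$Z{\left(k \right)} = 2 - 258 k$ ($Z{\left(k \right)} = 2 - \left(102 + 27\right) \left(k + k\right) = 2 - 129 \cdot 2 k = 2 - 258 k$)
$- Z{\left(151 + 44 \right)} = - (2 - 258 \left(151 + 44\right)) = - (2 - 50310) = \left(-1\right) \left(-50308\right) = 50308$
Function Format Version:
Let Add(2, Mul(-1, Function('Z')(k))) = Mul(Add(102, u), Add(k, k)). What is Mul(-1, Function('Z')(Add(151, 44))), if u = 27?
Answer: 50308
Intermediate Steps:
Function('Z')(k) = Add(2, Mul(-258, k)) (Function('Z')(k) = Add(2, Mul(-1, Mul(Add(102, 27), Add(k, k)))) = Add(2, Mul(-1, Mul(129, Mul(2, k)))) = Add(2, Mul(-1, Mul(258, k))) = Add(2, Mul(-258, k)))
Mul(-1, Function('Z')(Add(151, 44))) = Mul(-1, Add(2, Mul(-258, Add(151, 44)))) = Mul(-1, Add(2, Mul(-258, 195))) = Mul(-1, Add(2, -50310)) = Mul(-1, -50308) = 50308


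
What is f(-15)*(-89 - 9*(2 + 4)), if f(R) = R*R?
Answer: -32175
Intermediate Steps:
f(R) = R²
f(-15)*(-89 - 9*(2 + 4)) = (-15)²*(-89 - 9*(2 + 4)) = 225*(-89 - 9*6) = 225*(-89 - 54) = 225*(-143) = -32175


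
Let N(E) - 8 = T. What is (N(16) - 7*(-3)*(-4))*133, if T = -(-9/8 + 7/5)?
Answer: -405783/40 ≈ -10145.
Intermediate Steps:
T = -11/40 (T = -(-9*⅛ + 7*(⅕)) = -(-9/8 + 7/5) = -1*11/40 = -11/40 ≈ -0.27500)
N(E) = 309/40 (N(E) = 8 - 11/40 = 309/40)
(N(16) - 7*(-3)*(-4))*133 = (309/40 - 7*(-3)*(-4))*133 = (309/40 + 21*(-4))*133 = (309/40 - 84)*133 = -3051/40*133 = -405783/40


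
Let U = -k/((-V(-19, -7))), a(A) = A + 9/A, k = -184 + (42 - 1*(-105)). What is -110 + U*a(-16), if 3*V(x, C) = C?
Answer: -41735/112 ≈ -372.63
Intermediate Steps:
V(x, C) = C/3
k = -37 (k = -184 + (42 + 105) = -184 + 147 = -37)
U = 111/7 (U = -(-37)/((-(-7)/3)) = -(-37)/((-1*(-7/3))) = -(-37)/7/3 = -(-37)*3/7 = -1*(-111/7) = 111/7 ≈ 15.857)
-110 + U*a(-16) = -110 + 111*(-16 + 9/(-16))/7 = -110 + 111*(-16 + 9*(-1/16))/7 = -110 + 111*(-16 - 9/16)/7 = -110 + (111/7)*(-265/16) = -110 - 29415/112 = -41735/112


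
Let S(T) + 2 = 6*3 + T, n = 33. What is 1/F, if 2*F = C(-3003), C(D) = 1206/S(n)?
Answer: 49/603 ≈ 0.081260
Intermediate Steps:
S(T) = 16 + T (S(T) = -2 + (6*3 + T) = -2 + (18 + T) = 16 + T)
C(D) = 1206/49 (C(D) = 1206/(16 + 33) = 1206/49)
F = 603/49 (F = (½)*(1206/49) = 603/49 ≈ 12.306)
1/F = 1/(603/49) = 49/603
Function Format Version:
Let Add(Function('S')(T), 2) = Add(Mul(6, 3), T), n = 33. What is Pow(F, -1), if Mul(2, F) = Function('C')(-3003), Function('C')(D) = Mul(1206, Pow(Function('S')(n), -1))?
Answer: Rational(49, 603) ≈ 0.081260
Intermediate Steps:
Function('S')(T) = Add(16, T) (Function('S')(T) = Add(-2, Add(Mul(6, 3), T)) = Add(-2, Add(18, T)) = Add(16, T))
Function('C')(D) = Rational(1206, 49) (Function('C')(D) = Mul(1206, Pow(Add(16, 33), -1)) = Mul(1206, Pow(49, -1)) = Mul(1206, Rational(1, 49)) = Rational(1206, 49))
F = Rational(603, 49) (F = Mul(Rational(1, 2), Rational(1206, 49)) = Rational(603, 49) ≈ 12.306)
Pow(F, -1) = Pow(Rational(603, 49), -1) = Rational(49, 603)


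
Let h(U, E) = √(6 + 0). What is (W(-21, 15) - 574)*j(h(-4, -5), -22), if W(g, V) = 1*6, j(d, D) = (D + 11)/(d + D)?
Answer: -68728/239 - 3124*√6/239 ≈ -319.58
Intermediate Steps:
h(U, E) = √6
j(d, D) = (11 + D)/(D + d)
W(g, V) = 6
(W(-21, 15) - 574)*j(h(-4, -5), -22) = (6 - 574)*((11 - 22)/(-22 + √6)) = -568*(-11)/(-22 + √6) = -(-6248)/(-22 + √6) = 6248/(-22 + √6)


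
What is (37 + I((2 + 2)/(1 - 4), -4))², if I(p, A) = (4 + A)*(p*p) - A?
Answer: 1681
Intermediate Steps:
I(p, A) = -A + p²*(4 + A) (I(p, A) = (4 + A)*p² - A = p²*(4 + A) - A = -A + p²*(4 + A))
(37 + I((2 + 2)/(1 - 4), -4))² = (37 + (-1*(-4) + 4*((2 + 2)/(1 - 4))² - 4*(2 + 2)²/(1 - 4)²))² = (37 + (4 + 4*(4/(-3))² - 4*(4/(-3))²))² = (37 + (4 + 4*(4*(-⅓))² - 4*(4*(-⅓))²))² = (37 + (4 + 4*(-4/3)² - 4*(-4/3)²))² = (37 + (4 + 4*(16/9) - 4*16/9))² = (37 + (4 + 64/9 - 64/9))² = (37 + 4)² = 41² = 1681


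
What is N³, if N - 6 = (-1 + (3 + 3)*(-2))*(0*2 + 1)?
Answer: -343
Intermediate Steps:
N = -7 (N = 6 + (-1 + (3 + 3)*(-2))*(0*2 + 1) = 6 + (-1 + 6*(-2))*(0 + 1) = 6 + (-1 - 12)*1 = 6 - 13*1 = 6 - 13 = -7)
N³ = (-7)³ = -343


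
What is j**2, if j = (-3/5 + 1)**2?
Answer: 16/625 ≈ 0.025600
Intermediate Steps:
j = 4/25 (j = (-3*1/5 + 1)**2 = (-3/5 + 1)**2 = (2/5)**2 = 4/25 ≈ 0.16000)
j**2 = (4/25)**2 = 16/625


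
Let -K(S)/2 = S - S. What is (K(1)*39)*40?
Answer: 0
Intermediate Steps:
K(S) = 0 (K(S) = -2*(S - S) = -2*0 = 0)
(K(1)*39)*40 = (0*39)*40 = 0*40 = 0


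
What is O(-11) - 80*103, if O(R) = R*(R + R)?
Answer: -7998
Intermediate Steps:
O(R) = 2*R**2 (O(R) = R*(2*R) = 2*R**2)
O(-11) - 80*103 = 2*(-11)**2 - 80*103 = 2*121 - 8240 = 242 - 8240 = -7998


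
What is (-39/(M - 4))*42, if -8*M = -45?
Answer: -1008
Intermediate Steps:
M = 45/8 (M = -⅛*(-45) = 45/8 ≈ 5.6250)
(-39/(M - 4))*42 = (-39/(45/8 - 4))*42 = (-39/(13/8))*42 = ((8/13)*(-39))*42 = -24*42 = -1008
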